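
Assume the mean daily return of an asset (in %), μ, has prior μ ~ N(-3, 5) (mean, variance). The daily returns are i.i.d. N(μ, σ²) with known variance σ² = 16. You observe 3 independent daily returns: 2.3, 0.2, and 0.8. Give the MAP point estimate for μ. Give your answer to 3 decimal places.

μ̂_MAP = -1.016

n = 3; x̄ = (2.3 + 0.2 + 0.8)/3 = 3.3/3 = 1.1.
For a Normal prior and Normal likelihood with known variance, the posterior is Normal; its mode equals its mean, the precision-weighted average.
Prior precision 1/σ₀² = 1/5 = 0.2; data precision n/σ² = 3/16 = 0.1875.
μ̂ = (0.2·(-3) + 0.1875·1.1) / (0.2 + 0.1875) = (-0.39375)/0.3875 = -63/62 ≈ -1.016.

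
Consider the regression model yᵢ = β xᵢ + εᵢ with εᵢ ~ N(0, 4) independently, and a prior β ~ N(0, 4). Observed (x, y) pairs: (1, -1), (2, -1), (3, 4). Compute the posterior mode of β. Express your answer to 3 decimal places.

β̂_MAP = 0.600

log p(β | y) = −Σ(yᵢ − βxᵢ)²/(2·4) − β²/(2·4) + const.
Setting the derivative to zero: Σxᵢ(yᵢ − βxᵢ)/4 − β/4 = 0, so β = Σxᵢyᵢ / (Σxᵢ² + σ²/τ²).
Σxᵢyᵢ = 1·(-1) + 2·(-1) + 3·4 = 9; Σxᵢ² = 14; σ²/τ² = 1.
β̂_MAP = 9 / (14 + 1) = 9/15 ≈ 0.600.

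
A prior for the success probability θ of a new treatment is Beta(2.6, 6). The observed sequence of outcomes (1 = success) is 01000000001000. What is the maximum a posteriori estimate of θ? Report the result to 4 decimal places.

Prior: Beta(2.6, 6).
Data: 2 successes in 14 trials (from the sequence). The binomial likelihood contributes θ^2(1−θ)^12, so the posterior is Beta(2.6+2, 6+12) = Beta(4.6, 18).
For Beta(a, b) with a, b > 1 the mode is (a−1)/(a+b−2) = 3.6/20.6 ≈ 0.1748.

θ̂_MAP = 0.1748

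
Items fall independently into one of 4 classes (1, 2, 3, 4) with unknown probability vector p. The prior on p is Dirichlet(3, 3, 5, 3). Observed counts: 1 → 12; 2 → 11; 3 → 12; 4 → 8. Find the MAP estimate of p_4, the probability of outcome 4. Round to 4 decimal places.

MAP estimate: 0.1887

The posterior is Dirichlet(αᵢ + nᵢ) = Dirichlet(15, 14, 17, 11).
For a Dirichlet(a₁,…,a_K) with all aᵢ > 1, the mode has j-th component (aⱼ − 1)/(Σaᵢ − K).
Here Σaᵢ = 57 and K = 4, so p_4 = (11 − 1)/(57 − 4) = 10/53 ≈ 0.1887.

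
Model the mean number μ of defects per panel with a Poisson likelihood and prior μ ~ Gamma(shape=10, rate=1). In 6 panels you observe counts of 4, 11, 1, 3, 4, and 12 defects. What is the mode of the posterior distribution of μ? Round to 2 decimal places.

μ̂_MAP = 6.29

Σxᵢ = 4+11+1+3+4+12 = 35, with n = 6.
Posterior ∝ μ^9e^(−1μ) · μ^35e^(−6μ) = μ^44e^(−7μ), i.e. Gamma(shape=45, rate=7).
The mode of a Gamma(a, b) with a ≥ 1 (shape–rate) is (a−1)/b = 44/7 ≈ 6.29.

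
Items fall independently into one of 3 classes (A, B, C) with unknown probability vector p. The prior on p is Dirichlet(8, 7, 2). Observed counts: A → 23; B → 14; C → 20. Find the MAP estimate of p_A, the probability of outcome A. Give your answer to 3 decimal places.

The posterior is Dirichlet(αᵢ + nᵢ) = Dirichlet(31, 21, 22).
For a Dirichlet(a₁,…,a_K) with all aᵢ > 1, the mode has j-th component (aⱼ − 1)/(Σaᵢ − K).
Here Σaᵢ = 74 and K = 3, so p_A = (31 − 1)/(74 − 3) = 30/71 ≈ 0.423.

MAP estimate of p_A = 0.423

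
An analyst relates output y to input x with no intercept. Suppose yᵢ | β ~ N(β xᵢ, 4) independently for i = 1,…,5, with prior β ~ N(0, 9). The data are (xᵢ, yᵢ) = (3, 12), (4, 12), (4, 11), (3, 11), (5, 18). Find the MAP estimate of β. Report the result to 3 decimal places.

β̂_MAP = 3.327

log p(β | y) = −Σ(yᵢ − βxᵢ)²/(2·4) − β²/(2·9) + const.
Setting the derivative to zero: Σxᵢ(yᵢ − βxᵢ)/4 − β/9 = 0, so β = Σxᵢyᵢ / (Σxᵢ² + σ²/τ²).
Σxᵢyᵢ = 3·12 + 4·12 + 4·11 + 3·11 + 5·18 = 251; Σxᵢ² = 75; σ²/τ² = 4/9.
β̂_MAP = 251 / (75 + 4/9) = 251/(679/9) = 2259/679 ≈ 3.327.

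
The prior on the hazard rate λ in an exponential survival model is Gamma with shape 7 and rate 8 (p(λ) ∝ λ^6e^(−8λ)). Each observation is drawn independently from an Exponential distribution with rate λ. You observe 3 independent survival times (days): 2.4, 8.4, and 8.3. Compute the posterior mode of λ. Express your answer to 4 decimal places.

λ̂_MAP = 0.3321

The Exponential(rate=λ) likelihood is ∝ λ^n e^(−λΣtᵢ). Here n = 3 and Σtᵢ = 2.4 + 8.4 + 8.3 = 19.1.
Posterior ∝ λ^6e^(−8λ) · λ^3e^(−19.1λ) = λ^9e^(−27.1λ), i.e. Gamma(10, 27.1).
Mode = (a−1)/b = 9/27.1 ≈ 0.3321.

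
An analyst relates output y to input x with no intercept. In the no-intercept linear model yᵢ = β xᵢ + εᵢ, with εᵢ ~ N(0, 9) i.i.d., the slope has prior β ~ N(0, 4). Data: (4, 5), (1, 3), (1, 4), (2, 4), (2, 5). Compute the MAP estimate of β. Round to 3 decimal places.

β̂_MAP = 1.593

log p(β | y) = −Σ(yᵢ − βxᵢ)²/(2·9) − β²/(2·4) + const.
Setting the derivative to zero: Σxᵢ(yᵢ − βxᵢ)/9 − β/4 = 0, so β = Σxᵢyᵢ / (Σxᵢ² + σ²/τ²).
Σxᵢyᵢ = 4·5 + 1·3 + 1·4 + 2·4 + 2·5 = 45; Σxᵢ² = 26; σ²/τ² = 2.25.
β̂_MAP = 45 / (26 + 2.25) = 45/28.25 ≈ 1.593.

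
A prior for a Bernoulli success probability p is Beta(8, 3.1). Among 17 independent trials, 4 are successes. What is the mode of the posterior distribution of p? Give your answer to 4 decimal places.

p̂_MAP = 0.4215

Prior: Beta(8, 3.1).
Data: 4 successes in 17 trials. The binomial likelihood contributes p^4(1−p)^13, so the posterior is Beta(8+4, 3.1+13) = Beta(12, 16.1).
For Beta(a, b) with a, b > 1 the mode is (a−1)/(a+b−2) = 11/26.1 ≈ 0.4215.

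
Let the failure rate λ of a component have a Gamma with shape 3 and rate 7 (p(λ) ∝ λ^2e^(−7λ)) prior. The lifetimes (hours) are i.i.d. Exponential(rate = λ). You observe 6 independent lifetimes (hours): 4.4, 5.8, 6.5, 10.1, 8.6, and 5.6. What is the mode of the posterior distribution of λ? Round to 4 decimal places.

The Exponential(rate=λ) likelihood is ∝ λ^n e^(−λΣtᵢ). Here n = 6 and Σtᵢ = 4.4 + 5.8 + 6.5 + 10.1 + 8.6 + 5.6 = 41.
Posterior ∝ λ^2e^(−7λ) · λ^6e^(−41λ) = λ^8e^(−48λ), i.e. Gamma(9, 48).
Mode = (a−1)/b = 8/48 ≈ 0.1667.

λ̂_MAP = 0.1667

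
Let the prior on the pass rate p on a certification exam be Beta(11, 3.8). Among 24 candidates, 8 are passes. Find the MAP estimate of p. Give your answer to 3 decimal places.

p̂_MAP = 0.489

Prior: Beta(11, 3.8).
Data: 8 successes in 24 trials. The binomial likelihood contributes p^8(1−p)^16, so the posterior is Beta(11+8, 3.8+16) = Beta(19, 19.8).
For Beta(a, b) with a, b > 1 the mode is (a−1)/(a+b−2) = 18/36.8 ≈ 0.489.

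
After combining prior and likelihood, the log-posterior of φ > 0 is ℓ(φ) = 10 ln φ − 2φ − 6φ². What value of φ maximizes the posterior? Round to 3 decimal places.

φ̂_MAP = 0.833

ℓ'(φ) = 10/φ − 2 − 12φ. Setting this to zero and multiplying by φ: 12φ² + 2φ − 10 = 0.
φ = (−2 + √(2² + 4·12·10)) / (2·12) = (−2 + √484) / 24 = (−2 + 22)/24 = 5/6.
ℓ''(φ) = −10/φ² − 12 < 0, confirming a maximum.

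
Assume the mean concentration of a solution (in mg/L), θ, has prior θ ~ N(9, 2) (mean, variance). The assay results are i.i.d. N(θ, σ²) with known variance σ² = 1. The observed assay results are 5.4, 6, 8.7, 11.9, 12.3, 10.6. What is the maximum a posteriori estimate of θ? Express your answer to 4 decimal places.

n = 6; x̄ = (5.4 + 6 + 8.7 + 11.9 + 12.3 + 10.6)/6 = 54.9/6 = 9.15.
For a Normal prior and Normal likelihood with known variance, the posterior is Normal; its mode equals its mean, the precision-weighted average.
Prior precision 1/σ₀² = 1/2 = 0.5; data precision n/σ² = 6/1 = 6.
θ̂ = (0.5·9 + 6·9.15) / (0.5 + 6) = 59.4/6.5 = 594/65 ≈ 9.1385.

θ̂_MAP = 9.1385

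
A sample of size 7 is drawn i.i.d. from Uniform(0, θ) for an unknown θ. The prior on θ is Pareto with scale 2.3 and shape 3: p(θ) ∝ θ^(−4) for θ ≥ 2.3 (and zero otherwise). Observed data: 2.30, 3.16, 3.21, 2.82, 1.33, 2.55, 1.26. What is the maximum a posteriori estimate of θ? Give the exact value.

θ̂_MAP = 3.21

The Uniform(0, θ) likelihood is θ^(−n) for θ ≥ max(xᵢ), zero otherwise. Here max(xᵢ) = 3.21.
Posterior ∝ θ^(−4) · θ^(−7) = θ^(−11) on θ ≥ max(2.3, 3.21) = 3.21.
This density is strictly decreasing in θ, so the posterior mode lies at the lower boundary of the support.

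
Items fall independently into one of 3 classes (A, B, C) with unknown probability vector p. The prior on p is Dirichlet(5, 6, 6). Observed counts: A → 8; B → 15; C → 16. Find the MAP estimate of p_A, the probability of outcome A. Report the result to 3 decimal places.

MAP estimate of p_A = 0.226

The posterior is Dirichlet(αᵢ + nᵢ) = Dirichlet(13, 21, 22).
For a Dirichlet(a₁,…,a_K) with all aᵢ > 1, the mode has j-th component (aⱼ − 1)/(Σaᵢ − K).
Here Σaᵢ = 56 and K = 3, so p_A = (13 − 1)/(56 − 3) = 12/53 ≈ 0.226.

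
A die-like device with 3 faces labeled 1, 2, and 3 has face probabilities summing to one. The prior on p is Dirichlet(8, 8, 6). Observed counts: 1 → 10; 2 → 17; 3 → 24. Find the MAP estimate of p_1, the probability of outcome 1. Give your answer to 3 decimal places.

The posterior is Dirichlet(αᵢ + nᵢ) = Dirichlet(18, 25, 30).
For a Dirichlet(a₁,…,a_K) with all aᵢ > 1, the mode has j-th component (aⱼ − 1)/(Σaᵢ − K).
Here Σaᵢ = 73 and K = 3, so p_1 = (18 − 1)/(73 − 3) = 17/70 ≈ 0.243.

MAP estimate: 0.243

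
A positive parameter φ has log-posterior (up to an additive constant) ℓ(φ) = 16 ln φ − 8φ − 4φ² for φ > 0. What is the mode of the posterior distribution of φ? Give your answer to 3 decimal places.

ℓ'(φ) = 16/φ − 8 − 8φ. Setting this to zero and multiplying by φ: 8φ² + 8φ − 16 = 0.
φ = (−8 + √(8² + 4·8·16)) / (2·8) = (−8 + √576) / 16 = (−8 + 24)/16 = 1.
ℓ''(φ) = −16/φ² − 8 < 0, confirming a maximum.

φ̂_MAP = 1.000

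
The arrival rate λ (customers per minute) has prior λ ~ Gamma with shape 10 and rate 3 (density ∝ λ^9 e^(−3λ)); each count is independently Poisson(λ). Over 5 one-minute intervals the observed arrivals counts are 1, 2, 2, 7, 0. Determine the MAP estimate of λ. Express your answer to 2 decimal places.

λ̂_MAP = 2.63

Σxᵢ = 1+2+2+7+0 = 12, with n = 5.
Posterior ∝ λ^9e^(−3λ) · λ^12e^(−5λ) = λ^21e^(−8λ), i.e. Gamma(shape=22, rate=8).
The mode of a Gamma(a, b) with a ≥ 1 (shape–rate) is (a−1)/b = 21/8 ≈ 2.63.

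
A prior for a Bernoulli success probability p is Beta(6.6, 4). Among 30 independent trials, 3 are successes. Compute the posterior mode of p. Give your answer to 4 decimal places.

p̂_MAP = 0.2228

Prior: Beta(6.6, 4).
Data: 3 successes in 30 trials. The binomial likelihood contributes p^3(1−p)^27, so the posterior is Beta(6.6+3, 4+27) = Beta(9.6, 31).
For Beta(a, b) with a, b > 1 the mode is (a−1)/(a+b−2) = 8.6/38.6 ≈ 0.2228.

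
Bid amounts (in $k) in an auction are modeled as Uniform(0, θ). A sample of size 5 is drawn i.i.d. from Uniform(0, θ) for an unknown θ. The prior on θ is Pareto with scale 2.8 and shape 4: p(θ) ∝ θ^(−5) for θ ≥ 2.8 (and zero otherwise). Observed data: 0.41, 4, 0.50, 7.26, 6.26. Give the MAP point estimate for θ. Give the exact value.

The Uniform(0, θ) likelihood is θ^(−n) for θ ≥ max(xᵢ), zero otherwise. Here max(xᵢ) = 7.26.
Posterior ∝ θ^(−5) · θ^(−5) = θ^(−10) on θ ≥ max(2.8, 7.26) = 7.26.
This density is strictly decreasing in θ, so the posterior mode lies at the lower boundary of the support.

θ̂_MAP = 7.26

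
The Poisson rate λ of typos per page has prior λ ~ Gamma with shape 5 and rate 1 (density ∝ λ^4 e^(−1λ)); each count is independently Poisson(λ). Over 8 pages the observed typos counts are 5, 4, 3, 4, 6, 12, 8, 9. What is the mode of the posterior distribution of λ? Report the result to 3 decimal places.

λ̂_MAP = 6.111

Σxᵢ = 5+4+3+4+6+12+8+9 = 51, with n = 8.
Posterior ∝ λ^4e^(−1λ) · λ^51e^(−8λ) = λ^55e^(−9λ), i.e. Gamma(shape=56, rate=9).
The mode of a Gamma(a, b) with a ≥ 1 (shape–rate) is (a−1)/b = 55/9 ≈ 6.111.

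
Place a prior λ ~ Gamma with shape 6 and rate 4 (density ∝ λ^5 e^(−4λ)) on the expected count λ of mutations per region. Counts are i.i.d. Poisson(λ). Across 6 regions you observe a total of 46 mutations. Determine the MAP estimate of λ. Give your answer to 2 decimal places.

λ̂_MAP = 5.10

Σxᵢ = 46, n = 6.
Posterior ∝ λ^5e^(−4λ) · λ^46e^(−6λ) = λ^51e^(−10λ), i.e. Gamma(shape=52, rate=10).
The mode of a Gamma(a, b) with a ≥ 1 (shape–rate) is (a−1)/b = 51/10 ≈ 5.10.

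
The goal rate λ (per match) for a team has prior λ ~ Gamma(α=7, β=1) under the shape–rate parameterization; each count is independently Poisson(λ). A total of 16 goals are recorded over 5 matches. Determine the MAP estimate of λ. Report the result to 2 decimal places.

Σxᵢ = 16, n = 5.
Posterior ∝ λ^6e^(−1λ) · λ^16e^(−5λ) = λ^22e^(−6λ), i.e. Gamma(shape=23, rate=6).
The mode of a Gamma(a, b) with a ≥ 1 (shape–rate) is (a−1)/b = 22/6 ≈ 3.67.

λ̂_MAP = 3.67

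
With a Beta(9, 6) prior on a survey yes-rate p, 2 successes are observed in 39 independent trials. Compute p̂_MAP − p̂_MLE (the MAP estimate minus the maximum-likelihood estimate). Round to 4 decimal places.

MAP − MLE = 0.1410

Posterior is Beta(11, 43); MAP = (11−1)/(54−2) = 10/52 ≈ 0.19231.
MLE ignores the prior: p̂_MLE = k/n = 2/39 ≈ 0.05128.
Difference = 10/52 − 2/39 = 11/78 ≈ 0.1410.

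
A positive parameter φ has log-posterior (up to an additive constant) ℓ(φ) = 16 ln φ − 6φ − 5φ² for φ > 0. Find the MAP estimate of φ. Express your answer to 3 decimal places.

φ̂_MAP = 1.000

ℓ'(φ) = 16/φ − 6 − 10φ. Setting this to zero and multiplying by φ: 10φ² + 6φ − 16 = 0.
φ = (−6 + √(6² + 4·10·16)) / (2·10) = (−6 + √676) / 20 = (−6 + 26)/20 = 1.
ℓ''(φ) = −16/φ² − 10 < 0, confirming a maximum.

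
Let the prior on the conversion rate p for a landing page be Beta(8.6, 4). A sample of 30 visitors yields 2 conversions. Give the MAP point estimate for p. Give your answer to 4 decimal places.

Prior: Beta(8.6, 4).
Data: 2 successes in 30 trials. The binomial likelihood contributes p^2(1−p)^28, so the posterior is Beta(8.6+2, 4+28) = Beta(10.6, 32).
For Beta(a, b) with a, b > 1 the mode is (a−1)/(a+b−2) = 9.6/40.6 ≈ 0.2365.

p̂_MAP = 0.2365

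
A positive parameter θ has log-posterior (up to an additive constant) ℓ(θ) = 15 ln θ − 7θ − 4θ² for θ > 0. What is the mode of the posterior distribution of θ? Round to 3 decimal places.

ℓ'(θ) = 15/θ − 7 − 8θ. Setting this to zero and multiplying by θ: 8θ² + 7θ − 15 = 0.
θ = (−7 + √(7² + 4·8·15)) / (2·8) = (−7 + √529) / 16 = (−7 + 23)/16 = 1.
ℓ''(θ) = −15/θ² − 8 < 0, confirming a maximum.

θ̂_MAP = 1.000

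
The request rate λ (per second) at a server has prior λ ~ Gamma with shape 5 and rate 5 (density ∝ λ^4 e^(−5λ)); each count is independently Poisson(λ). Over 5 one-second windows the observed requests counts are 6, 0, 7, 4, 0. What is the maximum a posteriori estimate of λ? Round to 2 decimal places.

λ̂_MAP = 2.10

Σxᵢ = 6+0+7+4+0 = 17, with n = 5.
Posterior ∝ λ^4e^(−5λ) · λ^17e^(−5λ) = λ^21e^(−10λ), i.e. Gamma(shape=22, rate=10).
The mode of a Gamma(a, b) with a ≥ 1 (shape–rate) is (a−1)/b = 21/10 ≈ 2.10.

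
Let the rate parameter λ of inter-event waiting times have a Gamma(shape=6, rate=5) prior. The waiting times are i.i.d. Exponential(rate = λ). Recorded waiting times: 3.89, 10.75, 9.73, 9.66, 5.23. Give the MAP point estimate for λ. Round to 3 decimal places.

The Exponential(rate=λ) likelihood is ∝ λ^n e^(−λΣtᵢ). Here n = 5 and Σtᵢ = 3.89 + 10.75 + 9.73 + 9.66 + 5.23 = 39.26.
Posterior ∝ λ^5e^(−5λ) · λ^5e^(−39.26λ) = λ^10e^(−44.26λ), i.e. Gamma(11, 44.26).
Mode = (a−1)/b = 10/44.26 ≈ 0.226.

λ̂_MAP = 0.226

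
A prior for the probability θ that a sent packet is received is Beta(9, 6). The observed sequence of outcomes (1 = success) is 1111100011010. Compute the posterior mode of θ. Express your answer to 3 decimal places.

Prior: Beta(9, 6).
Data: 8 successes in 13 trials (from the sequence). The binomial likelihood contributes θ^8(1−θ)^5, so the posterior is Beta(9+8, 6+5) = Beta(17, 11).
For Beta(a, b) with a, b > 1 the mode is (a−1)/(a+b−2) = 16/26 ≈ 0.615.

θ̂_MAP = 0.615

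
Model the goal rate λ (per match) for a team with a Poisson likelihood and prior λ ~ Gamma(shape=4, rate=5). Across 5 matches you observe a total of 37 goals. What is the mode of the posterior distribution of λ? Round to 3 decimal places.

λ̂_MAP = 4.000

Σxᵢ = 37, n = 5.
Posterior ∝ λ^3e^(−5λ) · λ^37e^(−5λ) = λ^40e^(−10λ), i.e. Gamma(shape=41, rate=10).
The mode of a Gamma(a, b) with a ≥ 1 (shape–rate) is (a−1)/b = 40/10 ≈ 4.000.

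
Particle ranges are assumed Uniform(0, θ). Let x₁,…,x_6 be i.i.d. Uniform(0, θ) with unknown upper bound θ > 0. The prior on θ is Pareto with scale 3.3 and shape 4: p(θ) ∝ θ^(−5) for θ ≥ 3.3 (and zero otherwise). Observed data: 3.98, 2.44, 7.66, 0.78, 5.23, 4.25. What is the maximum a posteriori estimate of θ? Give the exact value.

The Uniform(0, θ) likelihood is θ^(−n) for θ ≥ max(xᵢ), zero otherwise. Here max(xᵢ) = 7.66.
Posterior ∝ θ^(−5) · θ^(−6) = θ^(−11) on θ ≥ max(3.3, 7.66) = 7.66.
This density is strictly decreasing in θ, so the posterior mode lies at the lower boundary of the support.

θ̂_MAP = 7.66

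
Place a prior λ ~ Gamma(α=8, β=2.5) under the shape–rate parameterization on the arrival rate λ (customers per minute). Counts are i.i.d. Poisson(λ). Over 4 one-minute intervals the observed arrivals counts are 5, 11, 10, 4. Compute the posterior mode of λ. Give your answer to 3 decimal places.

λ̂_MAP = 5.692

Σxᵢ = 5+11+10+4 = 30, with n = 4.
Posterior ∝ λ^7e^(−2.5λ) · λ^30e^(−4λ) = λ^37e^(−6.5λ), i.e. Gamma(shape=38, rate=6.5).
The mode of a Gamma(a, b) with a ≥ 1 (shape–rate) is (a−1)/b = 37/6.5 ≈ 5.692.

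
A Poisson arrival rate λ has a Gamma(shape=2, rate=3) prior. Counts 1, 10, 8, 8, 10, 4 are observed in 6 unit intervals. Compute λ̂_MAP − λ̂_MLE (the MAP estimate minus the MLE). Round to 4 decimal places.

Σxᵢ = 41. Posterior is Gamma(43, 9); MAP = (43−1)/9 = 42/9 ≈ 4.66667.
MLE = x̄ = 41/6 ≈ 6.83333.
Difference = 42/9 − 41/6 = -13/6 ≈ -2.1667.

MAP − MLE = -2.1667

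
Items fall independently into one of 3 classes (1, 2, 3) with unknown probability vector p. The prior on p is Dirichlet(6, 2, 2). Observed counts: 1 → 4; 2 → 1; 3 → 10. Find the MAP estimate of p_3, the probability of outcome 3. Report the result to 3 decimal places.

The posterior is Dirichlet(αᵢ + nᵢ) = Dirichlet(10, 3, 12).
For a Dirichlet(a₁,…,a_K) with all aᵢ > 1, the mode has j-th component (aⱼ − 1)/(Σaᵢ − K).
Here Σaᵢ = 25 and K = 3, so p_3 = (12 − 1)/(25 − 3) = 11/22 ≈ 0.500.

MAP estimate: 0.500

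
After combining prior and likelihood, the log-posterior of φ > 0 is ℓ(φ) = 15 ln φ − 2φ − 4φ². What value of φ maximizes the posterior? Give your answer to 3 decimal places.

ℓ'(φ) = 15/φ − 2 − 8φ. Setting this to zero and multiplying by φ: 8φ² + 2φ − 15 = 0.
φ = (−2 + √(2² + 4·8·15)) / (2·8) = (−2 + √484) / 16 = (−2 + 22)/16 = 5/4.
ℓ''(φ) = −15/φ² − 8 < 0, confirming a maximum.

φ̂_MAP = 1.250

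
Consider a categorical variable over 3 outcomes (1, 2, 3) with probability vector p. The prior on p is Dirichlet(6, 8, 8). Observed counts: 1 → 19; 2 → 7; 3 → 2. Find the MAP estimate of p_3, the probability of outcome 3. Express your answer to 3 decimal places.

The posterior is Dirichlet(αᵢ + nᵢ) = Dirichlet(25, 15, 10).
For a Dirichlet(a₁,…,a_K) with all aᵢ > 1, the mode has j-th component (aⱼ − 1)/(Σaᵢ − K).
Here Σaᵢ = 50 and K = 3, so p_3 = (10 − 1)/(50 − 3) = 9/47 ≈ 0.191.

MAP estimate: 0.191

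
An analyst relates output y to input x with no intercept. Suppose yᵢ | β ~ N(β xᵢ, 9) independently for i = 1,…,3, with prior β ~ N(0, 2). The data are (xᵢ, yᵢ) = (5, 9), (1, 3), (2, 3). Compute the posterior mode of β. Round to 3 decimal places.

log p(β | y) = −Σ(yᵢ − βxᵢ)²/(2·9) − β²/(2·2) + const.
Setting the derivative to zero: Σxᵢ(yᵢ − βxᵢ)/9 − β/2 = 0, so β = Σxᵢyᵢ / (Σxᵢ² + σ²/τ²).
Σxᵢyᵢ = 5·9 + 1·3 + 2·3 = 54; Σxᵢ² = 30; σ²/τ² = 4.5.
β̂_MAP = 54 / (30 + 4.5) = 54/34.5 ≈ 1.565.

β̂_MAP = 1.565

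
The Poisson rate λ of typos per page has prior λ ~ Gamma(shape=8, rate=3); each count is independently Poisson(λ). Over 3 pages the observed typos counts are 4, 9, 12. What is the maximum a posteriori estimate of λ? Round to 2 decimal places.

λ̂_MAP = 5.33

Σxᵢ = 4+9+12 = 25, with n = 3.
Posterior ∝ λ^7e^(−3λ) · λ^25e^(−3λ) = λ^32e^(−6λ), i.e. Gamma(shape=33, rate=6).
The mode of a Gamma(a, b) with a ≥ 1 (shape–rate) is (a−1)/b = 32/6 ≈ 5.33.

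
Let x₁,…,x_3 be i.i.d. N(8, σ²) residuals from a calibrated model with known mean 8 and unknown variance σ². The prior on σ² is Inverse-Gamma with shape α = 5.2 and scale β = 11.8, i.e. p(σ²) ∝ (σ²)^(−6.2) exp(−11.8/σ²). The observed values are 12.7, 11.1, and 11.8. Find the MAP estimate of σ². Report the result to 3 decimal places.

σ̂²_MAP = 4.529

Sum of squared deviations about the known mean: SS = (12.7−8)² + (11.1−8)² + (11.8−8)² = 46.14.
The Normal likelihood contributes (σ²)^(−n/2) exp(−SS/(2σ²)), so the posterior is Inverse-Gamma(α + n/2, β + SS/2) = Inverse-Gamma(6.7, 34.87).
The mode of Inverse-Gamma(a, b) is b/(a+1) = 34.87/7.7 ≈ 4.529.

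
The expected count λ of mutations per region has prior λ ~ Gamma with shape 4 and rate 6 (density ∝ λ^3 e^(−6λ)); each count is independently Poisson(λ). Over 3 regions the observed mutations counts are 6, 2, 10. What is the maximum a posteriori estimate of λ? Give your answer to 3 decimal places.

λ̂_MAP = 2.333

Σxᵢ = 6+2+10 = 18, with n = 3.
Posterior ∝ λ^3e^(−6λ) · λ^18e^(−3λ) = λ^21e^(−9λ), i.e. Gamma(shape=22, rate=9).
The mode of a Gamma(a, b) with a ≥ 1 (shape–rate) is (a−1)/b = 21/9 ≈ 2.333.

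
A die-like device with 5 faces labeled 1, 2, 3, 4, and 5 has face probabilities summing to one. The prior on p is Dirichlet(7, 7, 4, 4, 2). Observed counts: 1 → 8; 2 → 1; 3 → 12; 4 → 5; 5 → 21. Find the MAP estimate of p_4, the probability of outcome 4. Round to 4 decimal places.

MAP estimate: 0.1212

The posterior is Dirichlet(αᵢ + nᵢ) = Dirichlet(15, 8, 16, 9, 23).
For a Dirichlet(a₁,…,a_K) with all aᵢ > 1, the mode has j-th component (aⱼ − 1)/(Σaᵢ − K).
Here Σaᵢ = 71 and K = 5, so p_4 = (9 − 1)/(71 − 5) = 8/66 ≈ 0.1212.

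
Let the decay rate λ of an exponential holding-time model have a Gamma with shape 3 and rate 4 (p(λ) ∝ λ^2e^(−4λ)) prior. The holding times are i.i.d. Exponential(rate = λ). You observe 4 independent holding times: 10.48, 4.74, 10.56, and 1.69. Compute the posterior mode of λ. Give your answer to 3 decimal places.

λ̂_MAP = 0.191

The Exponential(rate=λ) likelihood is ∝ λ^n e^(−λΣtᵢ). Here n = 4 and Σtᵢ = 10.48 + 4.74 + 10.56 + 1.69 = 27.47.
Posterior ∝ λ^2e^(−4λ) · λ^4e^(−27.47λ) = λ^6e^(−31.47λ), i.e. Gamma(7, 31.47).
Mode = (a−1)/b = 6/31.47 ≈ 0.191.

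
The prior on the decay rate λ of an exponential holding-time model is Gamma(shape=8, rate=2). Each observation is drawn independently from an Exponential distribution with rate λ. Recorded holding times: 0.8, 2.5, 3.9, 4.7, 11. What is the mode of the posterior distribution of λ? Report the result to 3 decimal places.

λ̂_MAP = 0.482

The Exponential(rate=λ) likelihood is ∝ λ^n e^(−λΣtᵢ). Here n = 5 and Σtᵢ = 0.8 + 2.5 + 3.9 + 4.7 + 11 = 22.9.
Posterior ∝ λ^7e^(−2λ) · λ^5e^(−22.9λ) = λ^12e^(−24.9λ), i.e. Gamma(13, 24.9).
Mode = (a−1)/b = 12/24.9 ≈ 0.482.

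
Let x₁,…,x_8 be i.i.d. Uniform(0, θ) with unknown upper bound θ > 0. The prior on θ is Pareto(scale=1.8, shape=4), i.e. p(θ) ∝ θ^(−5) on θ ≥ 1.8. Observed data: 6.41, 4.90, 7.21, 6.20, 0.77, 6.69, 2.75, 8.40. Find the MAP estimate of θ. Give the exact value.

θ̂_MAP = 8.40

The Uniform(0, θ) likelihood is θ^(−n) for θ ≥ max(xᵢ), zero otherwise. Here max(xᵢ) = 8.40.
Posterior ∝ θ^(−5) · θ^(−8) = θ^(−13) on θ ≥ max(1.8, 8.40) = 8.40.
This density is strictly decreasing in θ, so the posterior mode lies at the lower boundary of the support.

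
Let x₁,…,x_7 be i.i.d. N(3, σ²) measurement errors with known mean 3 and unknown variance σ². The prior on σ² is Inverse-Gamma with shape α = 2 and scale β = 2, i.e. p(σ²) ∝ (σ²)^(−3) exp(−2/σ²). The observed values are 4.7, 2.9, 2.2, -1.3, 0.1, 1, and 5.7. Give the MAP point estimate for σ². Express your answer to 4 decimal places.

Sum of squared deviations about the known mean: SS = (4.7−3)² + (2.9−3)² + (2.2−3)² + (-1.3−3)² + (0.1−3)² + (1−3)² + (5.7−3)² = 41.73.
The Normal likelihood contributes (σ²)^(−n/2) exp(−SS/(2σ²)), so the posterior is Inverse-Gamma(α + n/2, β + SS/2) = Inverse-Gamma(5.5, 22.865).
The mode of Inverse-Gamma(a, b) is b/(a+1) = 22.865/6.5 ≈ 3.5177.

σ̂²_MAP = 3.5177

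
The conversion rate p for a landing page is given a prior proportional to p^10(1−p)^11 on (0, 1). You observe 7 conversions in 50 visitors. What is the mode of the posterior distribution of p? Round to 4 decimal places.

p̂_MAP = 0.2394

The prior density ∝ p^10(1−p)^11 is the kernel of Beta(11, 12).
Data: 7 successes in 50 trials. The binomial likelihood contributes p^7(1−p)^43, so the posterior is Beta(11+7, 12+43) = Beta(18, 55).
For Beta(a, b) with a, b > 1 the mode is (a−1)/(a+b−2) = 17/71 ≈ 0.2394.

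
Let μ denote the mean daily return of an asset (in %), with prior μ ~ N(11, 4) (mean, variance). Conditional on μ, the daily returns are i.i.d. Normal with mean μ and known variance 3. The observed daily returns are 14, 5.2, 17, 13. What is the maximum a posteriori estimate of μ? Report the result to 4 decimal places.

n = 4; x̄ = (14 + 5.2 + 17 + 13)/4 = 49.2/4 = 12.3.
For a Normal prior and Normal likelihood with known variance, the posterior is Normal; its mode equals its mean, the precision-weighted average.
Prior precision 1/σ₀² = 1/4 = 0.25; data precision n/σ² = 4/3.
μ̂ = (0.25·11 + (4/3)·12.3) / (0.25 + 4/3) = 19.15/(19/12) = 1149/95 ≈ 12.0947.

μ̂_MAP = 12.0947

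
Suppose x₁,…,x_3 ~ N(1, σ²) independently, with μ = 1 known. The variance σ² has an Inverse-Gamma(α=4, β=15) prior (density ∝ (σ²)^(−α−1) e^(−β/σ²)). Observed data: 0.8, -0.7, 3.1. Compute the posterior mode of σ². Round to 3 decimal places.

σ̂²_MAP = 2.872

Sum of squared deviations about the known mean: SS = (0.8−1)² + (-0.7−1)² + (3.1−1)² = 7.34.
The Normal likelihood contributes (σ²)^(−n/2) exp(−SS/(2σ²)), so the posterior is Inverse-Gamma(α + n/2, β + SS/2) = Inverse-Gamma(5.5, 18.67).
The mode of Inverse-Gamma(a, b) is b/(a+1) = 18.67/6.5 ≈ 2.872.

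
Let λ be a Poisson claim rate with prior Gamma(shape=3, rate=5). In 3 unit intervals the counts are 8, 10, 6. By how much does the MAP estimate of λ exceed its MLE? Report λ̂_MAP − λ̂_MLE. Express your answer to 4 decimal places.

MAP − MLE = -4.7500

Σxᵢ = 24. Posterior is Gamma(27, 8); MAP = (27−1)/8 = 26/8 ≈ 3.25000.
MLE = x̄ = 24/3 ≈ 8.00000.
Difference = 26/8 − 24/3 = -19/4 ≈ -4.7500.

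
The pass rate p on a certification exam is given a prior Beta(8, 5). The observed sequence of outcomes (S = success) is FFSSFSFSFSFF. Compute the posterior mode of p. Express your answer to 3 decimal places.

Prior: Beta(8, 5).
Data: 5 successes in 12 trials (from the sequence). The binomial likelihood contributes p^5(1−p)^7, so the posterior is Beta(8+5, 5+7) = Beta(13, 12).
For Beta(a, b) with a, b > 1 the mode is (a−1)/(a+b−2) = 12/23 ≈ 0.522.

p̂_MAP = 0.522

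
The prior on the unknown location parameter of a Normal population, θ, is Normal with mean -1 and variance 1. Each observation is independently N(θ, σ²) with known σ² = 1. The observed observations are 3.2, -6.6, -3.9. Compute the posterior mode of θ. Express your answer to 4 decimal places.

n = 3; x̄ = (3.2 + (-6.6) + (-3.9))/3 = -7.3/3 = -73/30 ≈ -2.4333.
For a Normal prior and Normal likelihood with known variance, the posterior is Normal; its mode equals its mean, the precision-weighted average.
Prior precision 1/σ₀² = 1/1 = 1; data precision n/σ² = 3/1 = 3.
θ̂ = (1·(-1) + 3·(-73/30)) / (1 + 3) = (-8.3)/4 = -2.0750.

θ̂_MAP = -2.0750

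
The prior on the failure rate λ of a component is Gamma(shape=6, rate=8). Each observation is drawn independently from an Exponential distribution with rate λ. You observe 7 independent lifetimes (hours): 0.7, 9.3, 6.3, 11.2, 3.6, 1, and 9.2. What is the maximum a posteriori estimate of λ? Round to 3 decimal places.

λ̂_MAP = 0.243

The Exponential(rate=λ) likelihood is ∝ λ^n e^(−λΣtᵢ). Here n = 7 and Σtᵢ = 0.7 + 9.3 + 6.3 + 11.2 + 3.6 + 1 + 9.2 = 41.3.
Posterior ∝ λ^5e^(−8λ) · λ^7e^(−41.3λ) = λ^12e^(−49.3λ), i.e. Gamma(13, 49.3).
Mode = (a−1)/b = 12/49.3 ≈ 0.243.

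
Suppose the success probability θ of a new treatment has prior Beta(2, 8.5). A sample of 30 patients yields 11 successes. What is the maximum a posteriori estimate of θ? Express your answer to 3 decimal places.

θ̂_MAP = 0.312

Prior: Beta(2, 8.5).
Data: 11 successes in 30 trials. The binomial likelihood contributes θ^11(1−θ)^19, so the posterior is Beta(2+11, 8.5+19) = Beta(13, 27.5).
For Beta(a, b) with a, b > 1 the mode is (a−1)/(a+b−2) = 12/38.5 ≈ 0.312.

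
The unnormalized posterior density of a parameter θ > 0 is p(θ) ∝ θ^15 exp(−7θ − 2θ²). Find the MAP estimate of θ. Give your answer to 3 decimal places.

ℓ'(θ) = 15/θ − 7 − 4θ. Setting this to zero and multiplying by θ: 4θ² + 7θ − 15 = 0.
θ = (−7 + √(7² + 4·4·15)) / (2·4) = (−7 + √289) / 8 = (−7 + 17)/8 = 5/4.
ℓ''(θ) = −15/θ² − 4 < 0, confirming a maximum.

θ̂_MAP = 1.250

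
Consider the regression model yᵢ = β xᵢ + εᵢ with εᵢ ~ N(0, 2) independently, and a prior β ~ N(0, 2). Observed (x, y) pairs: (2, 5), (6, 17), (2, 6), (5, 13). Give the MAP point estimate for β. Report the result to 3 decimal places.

log p(β | y) = −Σ(yᵢ − βxᵢ)²/(2·2) − β²/(2·2) + const.
Setting the derivative to zero: Σxᵢ(yᵢ − βxᵢ)/2 − β/2 = 0, so β = Σxᵢyᵢ / (Σxᵢ² + σ²/τ²).
Σxᵢyᵢ = 2·5 + 6·17 + 2·6 + 5·13 = 189; Σxᵢ² = 69; σ²/τ² = 1.
β̂_MAP = 189 / (69 + 1) = 189/70 ≈ 2.700.

β̂_MAP = 2.700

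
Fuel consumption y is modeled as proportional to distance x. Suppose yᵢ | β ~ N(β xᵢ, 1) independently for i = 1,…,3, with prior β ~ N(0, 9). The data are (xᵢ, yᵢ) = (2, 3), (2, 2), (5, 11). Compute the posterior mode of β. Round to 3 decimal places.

β̂_MAP = 1.963

log p(β | y) = −Σ(yᵢ − βxᵢ)²/(2·1) − β²/(2·9) + const.
Setting the derivative to zero: Σxᵢ(yᵢ − βxᵢ)/1 − β/9 = 0, so β = Σxᵢyᵢ / (Σxᵢ² + σ²/τ²).
Σxᵢyᵢ = 2·3 + 2·2 + 5·11 = 65; Σxᵢ² = 33; σ²/τ² = 1/9.
β̂_MAP = 65 / (33 + 1/9) = 65/(298/9) = 585/298 ≈ 1.963.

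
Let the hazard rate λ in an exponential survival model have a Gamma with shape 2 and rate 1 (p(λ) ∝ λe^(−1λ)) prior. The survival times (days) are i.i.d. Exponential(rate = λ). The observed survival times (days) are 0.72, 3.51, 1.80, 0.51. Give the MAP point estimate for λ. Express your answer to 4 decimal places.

The Exponential(rate=λ) likelihood is ∝ λ^n e^(−λΣtᵢ). Here n = 4 and Σtᵢ = 0.72 + 3.51 + 1.80 + 0.51 = 6.54.
Posterior ∝ λe^(−1λ) · λ^4e^(−6.54λ) = λ^5e^(−7.54λ), i.e. Gamma(6, 7.54).
Mode = (a−1)/b = 5/7.54 ≈ 0.6631.

λ̂_MAP = 0.6631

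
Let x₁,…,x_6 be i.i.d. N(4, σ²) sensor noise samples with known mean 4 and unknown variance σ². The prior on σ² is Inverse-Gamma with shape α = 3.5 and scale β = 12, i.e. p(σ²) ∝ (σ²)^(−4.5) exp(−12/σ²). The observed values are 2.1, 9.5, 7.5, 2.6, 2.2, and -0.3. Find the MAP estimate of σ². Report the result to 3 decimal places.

Sum of squared deviations about the known mean: SS = (2.1−4)² + (9.5−4)² + (7.5−4)² + (2.6−4)² + (2.2−4)² + (-0.3−4)² = 69.8.
The Normal likelihood contributes (σ²)^(−n/2) exp(−SS/(2σ²)), so the posterior is Inverse-Gamma(α + n/2, β + SS/2) = Inverse-Gamma(6.5, 46.9).
The mode of Inverse-Gamma(a, b) is b/(a+1) = 46.9/7.5 ≈ 6.253.

σ̂²_MAP = 6.253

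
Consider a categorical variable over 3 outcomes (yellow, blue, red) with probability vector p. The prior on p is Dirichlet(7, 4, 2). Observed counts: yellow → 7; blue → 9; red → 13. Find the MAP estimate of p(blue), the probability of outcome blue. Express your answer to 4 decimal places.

MAP estimate of p(blue) = 0.3077

The posterior is Dirichlet(αᵢ + nᵢ) = Dirichlet(14, 13, 15).
For a Dirichlet(a₁,…,a_K) with all aᵢ > 1, the mode has j-th component (aⱼ − 1)/(Σaᵢ − K).
Here Σaᵢ = 42 and K = 3, so p(blue) = (13 − 1)/(42 − 3) = 12/39 ≈ 0.3077.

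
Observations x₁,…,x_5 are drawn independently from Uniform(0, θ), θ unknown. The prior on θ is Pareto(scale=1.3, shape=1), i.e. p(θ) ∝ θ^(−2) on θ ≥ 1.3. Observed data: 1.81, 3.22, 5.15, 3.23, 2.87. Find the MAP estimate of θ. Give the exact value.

The Uniform(0, θ) likelihood is θ^(−n) for θ ≥ max(xᵢ), zero otherwise. Here max(xᵢ) = 5.15.
Posterior ∝ θ^(−2) · θ^(−5) = θ^(−7) on θ ≥ max(1.3, 5.15) = 5.15.
This density is strictly decreasing in θ, so the posterior mode lies at the lower boundary of the support.

θ̂_MAP = 5.15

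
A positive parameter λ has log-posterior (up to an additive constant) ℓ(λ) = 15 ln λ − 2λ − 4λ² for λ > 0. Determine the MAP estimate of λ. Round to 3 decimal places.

ℓ'(λ) = 15/λ − 2 − 8λ. Setting this to zero and multiplying by λ: 8λ² + 2λ − 15 = 0.
λ = (−2 + √(2² + 4·8·15)) / (2·8) = (−2 + √484) / 16 = (−2 + 22)/16 = 5/4.
ℓ''(λ) = −15/λ² − 8 < 0, confirming a maximum.

λ̂_MAP = 1.250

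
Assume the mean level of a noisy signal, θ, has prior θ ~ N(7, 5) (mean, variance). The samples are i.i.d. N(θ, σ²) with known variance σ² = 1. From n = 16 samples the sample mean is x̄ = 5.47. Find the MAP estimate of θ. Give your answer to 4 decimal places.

θ̂_MAP = 5.4889

n = 16, x̄ = 5.47.
For a Normal prior and Normal likelihood with known variance, the posterior is Normal; its mode equals its mean, the precision-weighted average.
Prior precision 1/σ₀² = 1/5 = 0.2; data precision n/σ² = 16/1 = 16.
θ̂ = (0.2·7 + 16·5.47) / (0.2 + 16) = 88.92/16.2 = 247/45 ≈ 5.4889.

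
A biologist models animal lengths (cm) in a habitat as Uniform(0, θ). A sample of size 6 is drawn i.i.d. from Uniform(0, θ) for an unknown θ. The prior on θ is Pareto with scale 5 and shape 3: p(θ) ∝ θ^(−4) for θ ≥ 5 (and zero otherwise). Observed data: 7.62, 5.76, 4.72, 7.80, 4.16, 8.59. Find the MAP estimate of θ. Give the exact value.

θ̂_MAP = 8.59

The Uniform(0, θ) likelihood is θ^(−n) for θ ≥ max(xᵢ), zero otherwise. Here max(xᵢ) = 8.59.
Posterior ∝ θ^(−4) · θ^(−6) = θ^(−10) on θ ≥ max(5, 8.59) = 8.59.
This density is strictly decreasing in θ, so the posterior mode lies at the lower boundary of the support.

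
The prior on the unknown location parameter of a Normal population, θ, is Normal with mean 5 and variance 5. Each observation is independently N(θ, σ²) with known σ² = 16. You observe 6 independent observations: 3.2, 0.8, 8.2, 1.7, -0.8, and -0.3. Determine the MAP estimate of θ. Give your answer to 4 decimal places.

θ̂_MAP = 3.1304

n = 6; x̄ = (3.2 + 0.8 + 8.2 + 1.7 + (-0.8) + (-0.3))/6 = 12.8/6 = 32/15 ≈ 2.1333.
For a Normal prior and Normal likelihood with known variance, the posterior is Normal; its mode equals its mean, the precision-weighted average.
Prior precision 1/σ₀² = 1/5 = 0.2; data precision n/σ² = 6/16 = 0.375.
θ̂ = (0.2·5 + 0.375·(32/15)) / (0.2 + 0.375) = 1.8/0.575 = 72/23 ≈ 3.1304.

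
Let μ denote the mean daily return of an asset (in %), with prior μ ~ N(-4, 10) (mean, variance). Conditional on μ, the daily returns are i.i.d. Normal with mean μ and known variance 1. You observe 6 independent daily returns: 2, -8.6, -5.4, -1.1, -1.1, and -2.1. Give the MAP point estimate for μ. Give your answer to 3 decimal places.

n = 6; x̄ = (2 + (-8.6) + (-5.4) + (-1.1) + (-1.1) + (-2.1))/6 = -16.3/6 = -163/60 ≈ -2.7167.
For a Normal prior and Normal likelihood with known variance, the posterior is Normal; its mode equals its mean, the precision-weighted average.
Prior precision 1/σ₀² = 1/10 = 0.1; data precision n/σ² = 6/1 = 6.
μ̂ = (0.1·(-4) + 6·(-163/60)) / (0.1 + 6) = (-16.7)/6.1 = -167/61 ≈ -2.738.

μ̂_MAP = -2.738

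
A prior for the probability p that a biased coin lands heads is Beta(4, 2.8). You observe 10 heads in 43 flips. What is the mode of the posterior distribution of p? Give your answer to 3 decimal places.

p̂_MAP = 0.272

Prior: Beta(4, 2.8).
Data: 10 successes in 43 trials. The binomial likelihood contributes p^10(1−p)^33, so the posterior is Beta(4+10, 2.8+33) = Beta(14, 35.8).
For Beta(a, b) with a, b > 1 the mode is (a−1)/(a+b−2) = 13/47.8 ≈ 0.272.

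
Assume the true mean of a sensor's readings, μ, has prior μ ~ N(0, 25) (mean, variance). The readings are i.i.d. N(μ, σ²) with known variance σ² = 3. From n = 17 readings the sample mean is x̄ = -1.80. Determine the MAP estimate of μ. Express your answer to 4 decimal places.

n = 17, x̄ = -1.80.
For a Normal prior and Normal likelihood with known variance, the posterior is Normal; its mode equals its mean, the precision-weighted average.
Prior precision 1/σ₀² = 1/25 = 0.04; data precision n/σ² = 17/3.
μ̂ = (0.04·0 + (17/3)·(-1.8)) / (0.04 + 17/3) = (-10.2)/(428/75) = -765/428 ≈ -1.7874.

μ̂_MAP = -1.7874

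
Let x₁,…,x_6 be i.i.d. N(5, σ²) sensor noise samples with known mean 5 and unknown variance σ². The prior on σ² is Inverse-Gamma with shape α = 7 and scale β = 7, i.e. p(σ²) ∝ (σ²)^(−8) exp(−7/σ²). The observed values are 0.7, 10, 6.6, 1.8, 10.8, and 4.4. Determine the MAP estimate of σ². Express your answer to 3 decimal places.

Sum of squared deviations about the known mean: SS = (0.7−5)² + (10−5)² + (6.6−5)² + (1.8−5)² + (10.8−5)² + (4.4−5)² = 90.29.
The Normal likelihood contributes (σ²)^(−n/2) exp(−SS/(2σ²)), so the posterior is Inverse-Gamma(α + n/2, β + SS/2) = Inverse-Gamma(10, 52.145).
The mode of Inverse-Gamma(a, b) is b/(a+1) = 52.145/11 ≈ 4.740.

σ̂²_MAP = 4.740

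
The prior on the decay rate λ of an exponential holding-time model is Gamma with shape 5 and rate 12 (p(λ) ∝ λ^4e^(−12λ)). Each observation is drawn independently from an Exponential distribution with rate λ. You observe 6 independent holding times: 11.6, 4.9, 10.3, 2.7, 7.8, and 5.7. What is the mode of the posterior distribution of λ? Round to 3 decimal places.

λ̂_MAP = 0.182

The Exponential(rate=λ) likelihood is ∝ λ^n e^(−λΣtᵢ). Here n = 6 and Σtᵢ = 11.6 + 4.9 + 10.3 + 2.7 + 7.8 + 5.7 = 43.
Posterior ∝ λ^4e^(−12λ) · λ^6e^(−43λ) = λ^10e^(−55λ), i.e. Gamma(11, 55).
Mode = (a−1)/b = 10/55 ≈ 0.182.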